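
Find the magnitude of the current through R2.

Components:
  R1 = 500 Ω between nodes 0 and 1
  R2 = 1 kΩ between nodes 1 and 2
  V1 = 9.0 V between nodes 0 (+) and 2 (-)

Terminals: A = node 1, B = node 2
Nodal analysis, taking node 2 as the 0 V reference.
Source V1 fixes V_0 = 9 V.
KCL at each unknown node (sum of currents leaving = 0; resistances in Ω):
  Node 1: (V_1 - 9)/500 + (V_1 - 0)/1000 = 0
Collecting terms: 0.003 × V_1 = 0.018  =>  V_1 = 6 V
I_R2 = (V_1 - V_2)/R2 = (6 - 0)/1000 = 0.006 A
|I_R2| = 0.006 A

Final answer: |I_R2| = 0.006 A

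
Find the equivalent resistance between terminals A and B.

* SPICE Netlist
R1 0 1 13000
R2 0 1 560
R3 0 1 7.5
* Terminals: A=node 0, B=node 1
Reduce the network between node 0 (A) and node 1 (B) by series/parallel combination:
  Rp1 = R1 ‖ R2 ‖ R3 (parallel, all between nodes 0 and 1) = 1/(1/13000 + 1/560 + 1/7.5) = 7.397 Ω
R_eq = 7.397 Ω

Final answer: 7.397 Ω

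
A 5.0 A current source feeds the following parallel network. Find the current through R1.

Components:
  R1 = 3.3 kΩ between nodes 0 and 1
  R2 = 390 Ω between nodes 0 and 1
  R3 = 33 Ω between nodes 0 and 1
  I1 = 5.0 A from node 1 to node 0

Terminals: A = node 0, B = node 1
All resistors sit directly between nodes 0 and 1, so they are in parallel and share one voltage V; the full source current 5 A splits among them.
1/R_par = 1/3300 + 1/390 + 1/33 = 0.03317 S  =>  R_par = 30.15 Ω
V = I × R_par = 5 × 30.15 = 150.7 V
I_R1 = V/R1 = 150.7/3300 = 0.04568 A

Final answer: 0.04568 A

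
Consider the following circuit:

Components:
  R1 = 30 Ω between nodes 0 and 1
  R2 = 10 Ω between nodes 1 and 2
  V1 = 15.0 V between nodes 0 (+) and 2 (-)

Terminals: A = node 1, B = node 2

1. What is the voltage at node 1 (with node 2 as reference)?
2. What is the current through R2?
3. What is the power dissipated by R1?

Nodal analysis, taking node 2 as the 0 V reference.
Source V1 fixes V_0 = 15 V.
KCL at each unknown node (sum of currents leaving = 0; resistances in Ω):
  Node 1: (V_1 - 15)/30 + (V_1 - 0)/10 = 0
Collecting terms: 0.1333 × V_1 = 0.5  =>  V_1 = 3.75 V
Part 1:
  Read off the nodal solution: V_1 = 3.75 V
Part 2:
  I_R2 = (V_1 - V_2)/R2 = (3.75 - 0)/10 = 0.375 A
  Magnitude: I_R2 = 0.375 A
Part 3:
  I_R1 = (V_0 - V_1)/R1 = (15 - 3.75)/30 = 0.375 A
  P_R1 = I_R1² × R1 = (0.375)² × 30 = 4.219 W

Final answers:
1. V_1 = 3.75 V
2. I_R2 = 0.375 A
3. P_R1 = 4.219 W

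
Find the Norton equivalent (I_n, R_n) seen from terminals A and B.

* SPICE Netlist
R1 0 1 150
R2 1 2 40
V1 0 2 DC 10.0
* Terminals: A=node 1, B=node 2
Find the Thévenin equivalent first; then I_n = V_th/R_th and R_n = R_th.
Step 1 — V_th is the open-circuit voltage V_A - V_B (nothing connected across the terminals).
Nodal analysis, taking node 2 as the 0 V reference.
Source V1 fixes V_0 = 10 V.
KCL at each unknown node (sum of currents leaving = 0; resistances in Ω):
  Node 1: (V_1 - 10)/150 + (V_1 - 0)/40 = 0
Collecting terms: 0.03167 × V_1 = 0.06667  =>  V_1 = 2.105 V
V_th = V_1 - V_2 = 2.105 - 0 = 2.105 V
Step 2 — R_th: zero the source — replace V1 by a short circuit (node 2 merges into node 0) — and find the resistance seen between A (node 1) and B (node 0).
Reduce the network between node 1 (A) and node 0 (B) by series/parallel combination:
  Rp1 = R1 ‖ R2 (parallel, both between nodes 0 and 1) = 1/(1/150 + 1/40) = 31.58 Ω
R_th = 31.58 Ω
I_n = V_th/R_th = 2.105/31.58 = 0.06667 A, and R_n = R_th = 31.58 Ω

Final answer: I_n = 0.06667 A, R_n = 31.58 Ω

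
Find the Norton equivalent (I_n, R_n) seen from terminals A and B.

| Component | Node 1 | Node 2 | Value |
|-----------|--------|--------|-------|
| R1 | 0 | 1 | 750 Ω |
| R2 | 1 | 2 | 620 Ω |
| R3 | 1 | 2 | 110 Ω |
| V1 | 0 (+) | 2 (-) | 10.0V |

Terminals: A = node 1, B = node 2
Find the Thévenin equivalent first; then I_n = V_th/R_th and R_n = R_th.
Step 1 — V_th is the open-circuit voltage V_A - V_B (nothing connected across the terminals).
Nodal analysis, taking node 2 as the 0 V reference.
Source V1 fixes V_0 = 10 V.
KCL at each unknown node (sum of currents leaving = 0; resistances in Ω):
  Node 1: (V_1 - 10)/750 + (V_1 - 0)/620 + (V_1 - 0)/110 = 0
Collecting terms: 0.01204 × V_1 = 0.01333  =>  V_1 = 1.108 V
V_th = V_1 - V_2 = 1.108 - 0 = 1.108 V
Step 2 — R_th: zero the source — replace V1 by a short circuit (node 2 merges into node 0) — and find the resistance seen between A (node 1) and B (node 0).
Reduce the network between node 1 (A) and node 0 (B) by series/parallel combination:
  Rp1 = R1 ‖ R2 ‖ R3 (parallel, all between nodes 0 and 1) = 1/(1/750 + 1/620 + 1/110) = 83.08 Ω
R_th = 83.08 Ω
I_n = V_th/R_th = 1.108/83.08 = 0.01333 A, and R_n = R_th = 83.08 Ω

Final answer: I_n = 0.01333 A, R_n = 83.08 Ω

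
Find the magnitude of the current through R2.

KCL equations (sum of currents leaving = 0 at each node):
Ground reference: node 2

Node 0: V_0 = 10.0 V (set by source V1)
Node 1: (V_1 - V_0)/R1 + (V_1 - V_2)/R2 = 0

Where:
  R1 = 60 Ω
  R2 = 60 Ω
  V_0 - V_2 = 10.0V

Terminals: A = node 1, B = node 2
Nodal analysis, taking node 2 as the 0 V reference.
Source V1 fixes V_0 = 10 V.
KCL at each unknown node (sum of currents leaving = 0; resistances in Ω):
  Node 1: (V_1 - 10)/60 + (V_1 - 0)/60 = 0
Collecting terms: 0.03333 × V_1 = 0.1667  =>  V_1 = 5 V
I_R2 = (V_1 - V_2)/R2 = (5 - 0)/60 = 0.08333 A
|I_R2| = 0.08333 A

Final answer: |I_R2| = 0.08333 A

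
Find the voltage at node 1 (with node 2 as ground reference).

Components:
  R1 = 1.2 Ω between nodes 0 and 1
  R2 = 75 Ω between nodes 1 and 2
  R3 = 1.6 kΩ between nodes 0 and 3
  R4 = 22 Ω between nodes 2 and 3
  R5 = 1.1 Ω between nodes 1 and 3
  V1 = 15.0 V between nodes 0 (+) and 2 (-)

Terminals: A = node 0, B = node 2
Nodal analysis, taking node 2 as the 0 V reference.
Source V1 fixes V_0 = 15 V.
KCL at each unknown node (sum of currents leaving = 0; resistances in Ω):
  Node 1: (V_1 - 15)/1.2 + (V_1 - 0)/75 + (V_1 - V_3)/1.1 = 0
  Node 3: (V_3 - 15)/1600 + (V_3 - 0)/22 + (V_3 - V_1)/1.1 = 0
Collecting terms (coefficients in siemens):
  1.756·V_1 - 0.9091·V_3 = 12.5
  0.9552·V_3 - 0.9091·V_1 = 0.009375
Determinant D = (1.756)(0.9552) - (-0.9091)(-0.9091) = 0.8506
V_1 = [(12.5)(0.9552) - (-0.9091)(0.009375)]/D = 14.05 V
V_3 = [(1.756)(0.009375) - (12.5)(-0.9091)]/D = 13.38 V
The requested potential is V_1 = 14.05 V.

Final answer: V_1 = 14.05 V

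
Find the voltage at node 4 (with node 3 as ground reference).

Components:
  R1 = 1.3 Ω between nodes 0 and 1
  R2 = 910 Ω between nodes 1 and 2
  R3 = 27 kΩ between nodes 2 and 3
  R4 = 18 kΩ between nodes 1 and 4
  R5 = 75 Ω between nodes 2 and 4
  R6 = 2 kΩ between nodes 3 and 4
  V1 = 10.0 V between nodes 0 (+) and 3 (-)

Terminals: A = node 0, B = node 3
Nodal analysis, taking node 3 as the 0 V reference.
Source V1 fixes V_0 = 10 V.
KCL at each unknown node (sum of currents leaving = 0; resistances in Ω):
  Node 1: (V_1 - 10)/1.3 + (V_1 - V_2)/910 + (V_1 - V_4)/18000 = 0
  Node 2: (V_2 - V_1)/910 + (V_2 - 0)/27000 + (V_2 - V_4)/75 = 0
  Node 4: (V_4 - V_1)/18000 + (V_4 - V_2)/75 + (V_4 - 0)/2000 = 0
Collecting terms (coefficients in siemens):
  0.7704·V_1 - 0.001099·V_2 - 0.00005556·V_4 = 7.692
  0.01447·V_2 - 0.001099·V_1 - 0.01333·V_4 = 0
  0.01389·V_4 - 0.00005556·V_1 - 0.01333·V_2 = 0
Solving these 3 simultaneous equations (Gaussian elimination) gives:
  V_1 = 9.995 V, V_2 = 6.899 V, V_4 = 6.663 V
The requested potential is V_4 = 6.663 V.

Final answer: V_4 = 6.663 V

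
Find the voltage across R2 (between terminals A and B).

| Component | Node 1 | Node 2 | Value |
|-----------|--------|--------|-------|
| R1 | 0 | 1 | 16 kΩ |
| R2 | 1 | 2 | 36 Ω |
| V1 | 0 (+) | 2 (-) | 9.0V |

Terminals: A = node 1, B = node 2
R1 and R2 are in series across V1 (node 0 → node 1 → node 2), and the output A–B is taken across R2, so this is a voltage divider.
Series current: I = V1/(R1 + R2) = 9/(16000 + 36) = 9/16040 = 0.0005612 A
V_R2 = I × R2 = V1 × R2/(R1 + R2) = 9 × 36/16040 = 0.0202 V

Final answer: 0.0202 V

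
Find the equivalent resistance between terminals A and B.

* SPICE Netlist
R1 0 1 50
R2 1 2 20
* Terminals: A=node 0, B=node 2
Reduce the network between node 0 (A) and node 2 (B) by series/parallel combination:
  Rs1 = R1 + R2 (series, joined only at node 1) = 50 + 20 = 70 Ω
R_eq = 70 Ω

Final answer: 70 Ω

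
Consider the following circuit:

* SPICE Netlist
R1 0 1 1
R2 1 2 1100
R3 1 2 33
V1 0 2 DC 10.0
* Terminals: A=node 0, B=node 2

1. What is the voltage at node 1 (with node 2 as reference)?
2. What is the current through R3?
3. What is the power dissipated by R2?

Nodal analysis, taking node 2 as the 0 V reference.
Source V1 fixes V_0 = 10 V.
KCL at each unknown node (sum of currents leaving = 0; resistances in Ω):
  Node 1: (V_1 - 10)/1 + (V_1 - 0)/1100 + (V_1 - 0)/33 = 0
Collecting terms: 1.031 × V_1 = 10  =>  V_1 = 9.697 V
Part 1:
  Read off the nodal solution: V_1 = 9.697 V
Part 2:
  I_R3 = (V_1 - V_2)/R3 = (9.697 - 0)/33 = 0.2939 A
  Magnitude: I_R3 = 0.2939 A
Part 3:
  I_R2 = (V_1 - V_2)/R2 = (9.697 - 0)/1100 = 0.008816 A
  P_R2 = I_R2² × R2 = (0.008816)² × 1100 = 0.08549 W

Final answers:
1. V_1 = 9.697 V
2. I_R3 = 0.2939 A
3. P_R2 = 0.08549 W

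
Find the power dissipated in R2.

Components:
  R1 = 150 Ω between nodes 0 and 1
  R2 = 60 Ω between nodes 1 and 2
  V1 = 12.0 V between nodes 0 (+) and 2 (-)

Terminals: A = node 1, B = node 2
Nodal analysis, taking node 2 as the 0 V reference.
Source V1 fixes V_0 = 12 V.
KCL at each unknown node (sum of currents leaving = 0; resistances in Ω):
  Node 1: (V_1 - 12)/150 + (V_1 - 0)/60 = 0
Collecting terms: 0.02333 × V_1 = 0.08  =>  V_1 = 3.429 V
I_R2 = (V_1 - V_2)/R2 = (3.429 - 0)/60 = 0.05714 A
P_R2 = I_R2² × R2 = (0.05714)² × 60 = 0.1959 W

Final answer: 0.1959 W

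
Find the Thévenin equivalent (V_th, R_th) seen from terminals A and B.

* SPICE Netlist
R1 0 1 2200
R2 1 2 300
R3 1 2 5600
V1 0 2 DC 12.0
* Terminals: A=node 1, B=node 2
Step 1 — V_th is the open-circuit voltage V_A - V_B (nothing connected across the terminals).
Nodal analysis, taking node 2 as the 0 V reference.
Source V1 fixes V_0 = 12 V.
KCL at each unknown node (sum of currents leaving = 0; resistances in Ω):
  Node 1: (V_1 - 12)/2200 + (V_1 - 0)/300 + (V_1 - 0)/5600 = 0
Collecting terms: 0.003966 × V_1 = 0.005455  =>  V_1 = 1.375 V
V_th = V_1 - V_2 = 1.375 - 0 = 1.375 V
Step 2 — R_th: zero the source — replace V1 by a short circuit (node 2 merges into node 0) — and find the resistance seen between A (node 1) and B (node 0).
Reduce the network between node 1 (A) and node 0 (B) by series/parallel combination:
  Rp1 = R1 ‖ R2 ‖ R3 (parallel, all between nodes 0 and 1) = 1/(1/2200 + 1/300 + 1/5600) = 252.1 Ω
R_th = 252.1 Ω

Final answer: V_th = 1.375 V, R_th = 252.1 Ω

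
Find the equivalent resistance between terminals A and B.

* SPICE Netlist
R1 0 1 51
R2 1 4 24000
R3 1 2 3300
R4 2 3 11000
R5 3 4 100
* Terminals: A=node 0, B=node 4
Reduce the network between node 0 (A) and node 4 (B) by series/parallel combination:
  Rs1 = R3 + R4 (series, joined only at node 2) = 3300 + 11000 = 14300 Ω
  Rs2 = R5 + Rs1 (series, joined only at node 3) = 100 + 14300 = 14400 Ω
  Rp1 = R2 ‖ Rs2 (parallel, both between nodes 1 and 4) = 1/(1/24000 + 1/14400) = 9000 Ω
  Rs3 = R1 + Rp1 (series, joined only at node 1) = 51 + 9000 = 9051 Ω
R_eq = 9.051 kΩ

Final answer: 9.051 kΩ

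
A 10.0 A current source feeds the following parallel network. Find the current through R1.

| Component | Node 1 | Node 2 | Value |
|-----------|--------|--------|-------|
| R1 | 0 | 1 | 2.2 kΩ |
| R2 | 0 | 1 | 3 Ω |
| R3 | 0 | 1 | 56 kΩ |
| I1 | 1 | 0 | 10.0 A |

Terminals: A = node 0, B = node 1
All resistors sit directly between nodes 0 and 1, so they are in parallel and share one voltage V; the full source current 10 A splits among them.
1/R_par = 1/2200 + 1/3 + 1/56000 = 0.3338 S  =>  R_par = 2.996 Ω
V = I × R_par = 10 × 2.996 = 29.96 V
I_R1 = V/R1 = 29.96/2200 = 0.01362 A

Final answer: 0.01362 A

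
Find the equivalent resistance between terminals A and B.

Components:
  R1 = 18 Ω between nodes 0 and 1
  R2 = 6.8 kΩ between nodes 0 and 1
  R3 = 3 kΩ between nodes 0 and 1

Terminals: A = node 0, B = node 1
Reduce the network between node 0 (A) and node 1 (B) by series/parallel combination:
  Rp1 = R1 ‖ R2 ‖ R3 (parallel, all between nodes 0 and 1) = 1/(1/18 + 1/6800 + 1/3000) = 17.85 Ω
R_eq = 17.85 Ω

Final answer: 17.85 Ω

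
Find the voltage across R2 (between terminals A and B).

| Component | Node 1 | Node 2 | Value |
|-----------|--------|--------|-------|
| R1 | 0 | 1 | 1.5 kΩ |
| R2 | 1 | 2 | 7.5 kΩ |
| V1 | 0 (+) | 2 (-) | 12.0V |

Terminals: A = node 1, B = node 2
R1 and R2 are in series across V1 (node 0 → node 1 → node 2), and the output A–B is taken across R2, so this is a voltage divider.
Series current: I = V1/(R1 + R2) = 12/(1500 + 7500) = 12/9000 = 0.001333 A
V_R2 = I × R2 = V1 × R2/(R1 + R2) = 12 × 7500/9000 = 10 V

Final answer: 10 V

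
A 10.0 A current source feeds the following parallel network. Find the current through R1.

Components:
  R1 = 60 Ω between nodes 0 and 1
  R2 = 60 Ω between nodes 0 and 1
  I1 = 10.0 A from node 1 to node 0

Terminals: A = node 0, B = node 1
All resistors sit directly between nodes 0 and 1, so they are in parallel and share one voltage V; the full source current 10 A splits among them.
1/R_par = 1/60 + 1/60 = 0.03333 S  =>  R_par = 30 Ω
V = I × R_par = 10 × 30 = 300 V
I_R1 = V/R1 = 300/60 = 5 A

Final answer: 5 A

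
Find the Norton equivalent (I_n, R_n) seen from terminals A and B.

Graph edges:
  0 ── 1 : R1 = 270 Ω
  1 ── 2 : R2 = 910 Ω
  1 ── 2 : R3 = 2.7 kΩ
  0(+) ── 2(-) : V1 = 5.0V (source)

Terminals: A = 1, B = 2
Find the Thévenin equivalent first; then I_n = V_th/R_th and R_n = R_th.
Step 1 — V_th is the open-circuit voltage V_A - V_B (nothing connected across the terminals).
Nodal analysis, taking node 2 as the 0 V reference.
Source V1 fixes V_0 = 5 V.
KCL at each unknown node (sum of currents leaving = 0; resistances in Ω):
  Node 1: (V_1 - 5)/270 + (V_1 - 0)/910 + (V_1 - 0)/2700 = 0
Collecting terms: 0.005173 × V_1 = 0.01852  =>  V_1 = 3.58 V
V_th = V_1 - V_2 = 3.58 - 0 = 3.58 V
Step 2 — R_th: zero the source — replace V1 by a short circuit (node 2 merges into node 0) — and find the resistance seen between A (node 1) and B (node 0).
Reduce the network between node 1 (A) and node 0 (B) by series/parallel combination:
  Rp1 = R1 ‖ R2 ‖ R3 (parallel, all between nodes 0 and 1) = 1/(1/270 + 1/910 + 1/2700) = 193.3 Ω
R_th = 193.3 Ω
I_n = V_th/R_th = 3.58/193.3 = 0.01852 A, and R_n = R_th = 193.3 Ω

Final answer: I_n = 0.01852 A, R_n = 193.3 Ω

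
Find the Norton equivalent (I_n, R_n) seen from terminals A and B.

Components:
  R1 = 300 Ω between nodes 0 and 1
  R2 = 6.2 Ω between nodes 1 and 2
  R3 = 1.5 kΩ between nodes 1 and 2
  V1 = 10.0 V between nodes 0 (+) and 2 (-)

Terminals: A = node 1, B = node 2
Find the Thévenin equivalent first; then I_n = V_th/R_th and R_n = R_th.
Step 1 — V_th is the open-circuit voltage V_A - V_B (nothing connected across the terminals).
Nodal analysis, taking node 2 as the 0 V reference.
Source V1 fixes V_0 = 10 V.
KCL at each unknown node (sum of currents leaving = 0; resistances in Ω):
  Node 1: (V_1 - 10)/300 + (V_1 - 0)/6.2 + (V_1 - 0)/1500 = 0
Collecting terms: 0.1653 × V_1 = 0.03333  =>  V_1 = 0.2017 V
V_th = V_1 - V_2 = 0.2017 - 0 = 0.2017 V
Step 2 — R_th: zero the source — replace V1 by a short circuit (node 2 merges into node 0) — and find the resistance seen between A (node 1) and B (node 0).
Reduce the network between node 1 (A) and node 0 (B) by series/parallel combination:
  Rp1 = R1 ‖ R2 ‖ R3 (parallel, all between nodes 0 and 1) = 1/(1/300 + 1/6.2 + 1/1500) = 6.05 Ω
R_th = 6.05 Ω
I_n = V_th/R_th = 0.2017/6.05 = 0.03333 A, and R_n = R_th = 6.05 Ω

Final answer: I_n = 0.03333 A, R_n = 6.05 Ω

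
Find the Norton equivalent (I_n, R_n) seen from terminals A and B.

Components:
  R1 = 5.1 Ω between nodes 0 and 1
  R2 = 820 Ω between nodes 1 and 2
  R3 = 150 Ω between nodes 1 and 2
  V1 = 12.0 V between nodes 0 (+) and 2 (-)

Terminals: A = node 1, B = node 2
Find the Thévenin equivalent first; then I_n = V_th/R_th and R_n = R_th.
Step 1 — V_th is the open-circuit voltage V_A - V_B (nothing connected across the terminals).
Nodal analysis, taking node 2 as the 0 V reference.
Source V1 fixes V_0 = 12 V.
KCL at each unknown node (sum of currents leaving = 0; resistances in Ω):
  Node 1: (V_1 - 12)/5.1 + (V_1 - 0)/820 + (V_1 - 0)/150 = 0
Collecting terms: 0.204 × V_1 = 2.353  =>  V_1 = 11.54 V
V_th = V_1 - V_2 = 11.54 - 0 = 11.54 V
Step 2 — R_th: zero the source — replace V1 by a short circuit (node 2 merges into node 0) — and find the resistance seen between A (node 1) and B (node 0).
Reduce the network between node 1 (A) and node 0 (B) by series/parallel combination:
  Rp1 = R1 ‖ R2 ‖ R3 (parallel, all between nodes 0 and 1) = 1/(1/5.1 + 1/820 + 1/150) = 4.903 Ω
R_th = 4.903 Ω
I_n = V_th/R_th = 11.54/4.903 = 2.353 A, and R_n = R_th = 4.903 Ω

Final answer: I_n = 2.353 A, R_n = 4.903 Ω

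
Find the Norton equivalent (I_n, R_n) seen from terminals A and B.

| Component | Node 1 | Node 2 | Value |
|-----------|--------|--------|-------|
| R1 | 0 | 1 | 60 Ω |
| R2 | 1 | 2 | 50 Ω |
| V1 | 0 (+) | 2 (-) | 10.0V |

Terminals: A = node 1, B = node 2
Find the Thévenin equivalent first; then I_n = V_th/R_th and R_n = R_th.
Step 1 — V_th is the open-circuit voltage V_A - V_B (nothing connected across the terminals).
Nodal analysis, taking node 2 as the 0 V reference.
Source V1 fixes V_0 = 10 V.
KCL at each unknown node (sum of currents leaving = 0; resistances in Ω):
  Node 1: (V_1 - 10)/60 + (V_1 - 0)/50 = 0
Collecting terms: 0.03667 × V_1 = 0.1667  =>  V_1 = 4.545 V
V_th = V_1 - V_2 = 4.545 - 0 = 4.545 V
Step 2 — R_th: zero the source — replace V1 by a short circuit (node 2 merges into node 0) — and find the resistance seen between A (node 1) and B (node 0).
Reduce the network between node 1 (A) and node 0 (B) by series/parallel combination:
  Rp1 = R1 ‖ R2 (parallel, both between nodes 0 and 1) = 1/(1/60 + 1/50) = 27.27 Ω
R_th = 27.27 Ω
I_n = V_th/R_th = 4.545/27.27 = 0.1667 A, and R_n = R_th = 27.27 Ω

Final answer: I_n = 0.1667 A, R_n = 27.27 Ω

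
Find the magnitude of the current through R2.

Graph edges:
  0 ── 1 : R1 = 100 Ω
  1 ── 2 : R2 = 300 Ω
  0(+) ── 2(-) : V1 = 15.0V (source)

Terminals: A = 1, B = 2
Nodal analysis, taking node 2 as the 0 V reference.
Source V1 fixes V_0 = 15 V.
KCL at each unknown node (sum of currents leaving = 0; resistances in Ω):
  Node 1: (V_1 - 15)/100 + (V_1 - 0)/300 = 0
Collecting terms: 0.01333 × V_1 = 0.15  =>  V_1 = 11.25 V
I_R2 = (V_1 - V_2)/R2 = (11.25 - 0)/300 = 0.0375 A
|I_R2| = 0.0375 A

Final answer: |I_R2| = 0.0375 A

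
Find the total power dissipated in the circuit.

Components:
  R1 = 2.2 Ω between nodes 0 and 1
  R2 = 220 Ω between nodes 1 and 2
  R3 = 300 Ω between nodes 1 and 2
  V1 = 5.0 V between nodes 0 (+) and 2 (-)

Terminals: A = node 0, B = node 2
Nodal analysis, taking node 2 as the 0 V reference.
Source V1 fixes V_0 = 5 V.
KCL at each unknown node (sum of currents leaving = 0; resistances in Ω):
  Node 1: (V_1 - 5)/2.2 + (V_1 - 0)/220 + (V_1 - 0)/300 = 0
Collecting terms: 0.4624 × V_1 = 2.273  =>  V_1 = 4.915 V
Power in each resistor, P = (ΔV)²/R:
  P_R1 = (5 - 4.915)²/2.2 = 0.003299 W
  P_R2 = (4.915 - 0)²/220 = 0.1098 W
  P_R3 = (4.915 - 0)²/300 = 0.08052 W
P_total = P_R1 + P_R2 + P_R3 = 0.1936 W

Final answer: 0.1936 W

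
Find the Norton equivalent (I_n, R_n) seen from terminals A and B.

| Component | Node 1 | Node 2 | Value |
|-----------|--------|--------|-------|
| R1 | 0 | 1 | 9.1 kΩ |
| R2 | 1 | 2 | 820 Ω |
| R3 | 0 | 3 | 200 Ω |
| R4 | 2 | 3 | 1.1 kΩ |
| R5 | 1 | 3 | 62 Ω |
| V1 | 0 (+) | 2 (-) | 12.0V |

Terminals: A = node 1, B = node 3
Find the Thévenin equivalent first; then I_n = V_th/R_th and R_n = R_th.
Step 1 — V_th is the open-circuit voltage V_A - V_B (nothing connected across the terminals).
Nodal analysis, taking node 2 as the 0 V reference.
Source V1 fixes V_0 = 12 V.
KCL at each unknown node (sum of currents leaving = 0; resistances in Ω):
  Node 1: (V_1 - 12)/9100 + (V_1 - 0)/820 + (V_1 - V_3)/62 = 0
  Node 3: (V_3 - 12)/200 + (V_3 - 0)/1100 + (V_3 - V_1)/62 = 0
Collecting terms (coefficients in siemens):
  0.01746·V_1 - 0.01613·V_3 = 0.001319
  0.02204·V_3 - 0.01613·V_1 = 0.06
Determinant D = (0.01746)(0.02204) - (-0.01613)(-0.01613) = 0.0001246
V_1 = [(0.001319)(0.02204) - (-0.01613)(0.06)]/D = 8 V
V_3 = [(0.01746)(0.06) - (0.001319)(-0.01613)]/D = 8.577 V
V_th = V_1 - V_3 = 8 - 8.577 = -0.5776 V
Step 2 — R_th: zero the source — replace V1 by a short circuit (node 2 merges into node 0) — and find the resistance seen between A (node 1) and B (node 3).
Reduce the network between node 1 (A) and node 3 (B) by series/parallel combination:
  Rp1 = R1 ‖ R2 (parallel, both between nodes 0 and 1) = 1/(1/9100 + 1/820) = 752.2 Ω
  Rp2 = R3 ‖ R4 (parallel, both between nodes 0 and 3) = 1/(1/200 + 1/1100) = 169.2 Ω
  Rs1 = Rp1 + Rp2 (series, joined only at node 0) = 752.2 + 169.2 = 921.4 Ω
  Rp3 = R5 ‖ Rs1 (parallel, both between nodes 1 and 3) = 1/(1/62 + 1/921.4) = 58.09 Ω
R_th = 58.09 Ω
I_n = V_th/R_th = -0.5776/58.09 = -0.009943 A, and R_n = R_th = 58.09 Ω

Final answer: I_n = -0.009943 A, R_n = 58.09 Ω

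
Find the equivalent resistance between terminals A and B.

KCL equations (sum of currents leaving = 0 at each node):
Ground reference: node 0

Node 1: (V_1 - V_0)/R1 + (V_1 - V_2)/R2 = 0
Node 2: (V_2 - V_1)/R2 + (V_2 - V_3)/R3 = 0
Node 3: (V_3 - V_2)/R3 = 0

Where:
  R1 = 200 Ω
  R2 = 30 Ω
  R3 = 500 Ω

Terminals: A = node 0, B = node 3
Reduce the network between node 0 (A) and node 3 (B) by series/parallel combination:
  Rs1 = R1 + R2 (series, joined only at node 1) = 200 + 30 = 230 Ω
  Rs2 = R3 + Rs1 (series, joined only at node 2) = 500 + 230 = 730 Ω
R_eq = 730 Ω

Final answer: 730 Ω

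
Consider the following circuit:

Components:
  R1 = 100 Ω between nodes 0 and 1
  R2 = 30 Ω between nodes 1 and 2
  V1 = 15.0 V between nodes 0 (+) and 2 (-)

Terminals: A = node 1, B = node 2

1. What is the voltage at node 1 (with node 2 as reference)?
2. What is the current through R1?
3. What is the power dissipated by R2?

Nodal analysis, taking node 2 as the 0 V reference.
Source V1 fixes V_0 = 15 V.
KCL at each unknown node (sum of currents leaving = 0; resistances in Ω):
  Node 1: (V_1 - 15)/100 + (V_1 - 0)/30 = 0
Collecting terms: 0.04333 × V_1 = 0.15  =>  V_1 = 3.462 V
Part 1:
  Read off the nodal solution: V_1 = 3.462 V
Part 2:
  I_R1 = (V_0 - V_1)/R1 = (15 - 3.462)/100 = 0.1154 A
  Magnitude: I_R1 = 0.1154 A
Part 3:
  I_R2 = (V_1 - V_2)/R2 = (3.462 - 0)/30 = 0.1154 A
  P_R2 = I_R2² × R2 = (0.1154)² × 30 = 0.3994 W

Final answers:
1. V_1 = 3.462 V
2. I_R1 = 0.1154 A
3. P_R2 = 0.3994 W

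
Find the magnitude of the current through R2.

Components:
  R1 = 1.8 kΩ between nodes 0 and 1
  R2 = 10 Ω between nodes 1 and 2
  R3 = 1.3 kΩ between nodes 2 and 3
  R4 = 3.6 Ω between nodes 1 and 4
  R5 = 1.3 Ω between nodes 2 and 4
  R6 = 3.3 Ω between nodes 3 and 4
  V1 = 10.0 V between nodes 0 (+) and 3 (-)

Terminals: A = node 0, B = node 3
Nodal analysis, taking node 3 as the 0 V reference.
Source V1 fixes V_0 = 10 V.
KCL at each unknown node (sum of currents leaving = 0; resistances in Ω):
  Node 1: (V_1 - 10)/1800 + (V_1 - V_2)/10 + (V_1 - V_4)/3.6 = 0
  Node 2: (V_2 - V_1)/10 + (V_2 - 0)/1300 + (V_2 - V_4)/1.3 = 0
  Node 4: (V_4 - V_1)/3.6 + (V_4 - V_2)/1.3 + (V_4 - 0)/3.3 = 0
Collecting terms (coefficients in siemens):
  0.3783·V_1 - 0.1·V_2 - 0.2778·V_4 = 0.005556
  0.87·V_2 - 0.1·V_1 - 0.7692·V_4 = 0
  1.35·V_4 - 0.2778·V_1 - 0.7692·V_2 = 0
Solving these 3 simultaneous equations (Gaussian elimination) gives:
  V_1 = 0.03333 V, V_2 = 0.01994 V, V_4 = 0.01822 V
I_R2 = (V_1 - V_2)/R2 = (0.03333 - 0.01994)/10 = 0.001339 A
|I_R2| = 0.001339 A

Final answer: |I_R2| = 0.001339 A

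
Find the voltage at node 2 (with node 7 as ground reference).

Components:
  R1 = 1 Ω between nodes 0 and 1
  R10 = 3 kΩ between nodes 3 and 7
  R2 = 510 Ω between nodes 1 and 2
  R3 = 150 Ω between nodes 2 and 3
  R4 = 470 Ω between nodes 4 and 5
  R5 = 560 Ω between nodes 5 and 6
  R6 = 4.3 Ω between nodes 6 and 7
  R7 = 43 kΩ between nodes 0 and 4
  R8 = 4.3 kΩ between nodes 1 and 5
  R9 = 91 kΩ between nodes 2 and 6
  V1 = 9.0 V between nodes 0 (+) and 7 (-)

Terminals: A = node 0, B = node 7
Nodal analysis, taking node 7 as the 0 V reference.
Source V1 fixes V_0 = 9 V.
KCL at each unknown node (sum of currents leaving = 0; resistances in Ω):
  Node 1: (V_1 - 9)/1 + (V_1 - V_2)/510 + (V_1 - V_5)/4300 = 0
  Node 2: (V_2 - V_1)/510 + (V_2 - V_3)/150 + (V_2 - V_6)/91000 = 0
  Node 3: (V_3 - V_2)/150 + (V_3 - 0)/3000 = 0
  Node 4: (V_4 - V_5)/470 + (V_4 - 9)/43000 = 0
  Node 5: (V_5 - V_4)/470 + (V_5 - V_6)/560 + (V_5 - V_1)/4300 = 0
  Node 6: (V_6 - V_5)/560 + (V_6 - 0)/4.3 + (V_6 - V_2)/91000 = 0
Collecting terms (coefficients in siemens):
  1.002·V_1 - 0.001961·V_2 - 0.0002326·V_5 = 9
  0.008638·V_2 - 0.001961·V_1 - 0.006667·V_3 - 0.00001099·V_6 = 0
  0.007·V_3 - 0.006667·V_2 = 0
  0.002151·V_4 - 0.002128·V_5 = 0.0002093
  0.004146·V_5 - 0.0002326·V_1 - 0.002128·V_4 - 0.001786·V_6 = 0
  0.2344·V_6 - 0.00001099·V_2 - 0.001786·V_5 = 0
Solving these 6 simultaneous equations (Gaussian elimination) gives:
  V_1 = 8.996 V, V_2 = 7.705 V, V_3 = 7.338 V, V_4 = 1.219 V
  V_5 = 1.134 V, V_6 = 0.009003 V
The requested potential is V_2 = 7.705 V.

Final answer: V_2 = 7.705 V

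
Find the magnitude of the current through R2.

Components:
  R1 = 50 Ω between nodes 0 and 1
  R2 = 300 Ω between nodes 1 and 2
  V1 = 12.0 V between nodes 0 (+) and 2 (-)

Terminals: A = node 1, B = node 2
Nodal analysis, taking node 2 as the 0 V reference.
Source V1 fixes V_0 = 12 V.
KCL at each unknown node (sum of currents leaving = 0; resistances in Ω):
  Node 1: (V_1 - 12)/50 + (V_1 - 0)/300 = 0
Collecting terms: 0.02333 × V_1 = 0.24  =>  V_1 = 10.29 V
I_R2 = (V_1 - V_2)/R2 = (10.29 - 0)/300 = 0.03429 A
|I_R2| = 0.03429 A

Final answer: |I_R2| = 0.03429 A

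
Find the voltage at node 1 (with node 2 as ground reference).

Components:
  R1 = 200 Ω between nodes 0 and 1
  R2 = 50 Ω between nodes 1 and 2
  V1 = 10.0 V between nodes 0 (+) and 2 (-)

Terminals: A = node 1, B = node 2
Nodal analysis, taking node 2 as the 0 V reference.
Source V1 fixes V_0 = 10 V.
KCL at each unknown node (sum of currents leaving = 0; resistances in Ω):
  Node 1: (V_1 - 10)/200 + (V_1 - 0)/50 = 0
Collecting terms: 0.025 × V_1 = 0.05  =>  V_1 = 2 V
The requested potential is V_1 = 2 V.

Final answer: V_1 = 2 V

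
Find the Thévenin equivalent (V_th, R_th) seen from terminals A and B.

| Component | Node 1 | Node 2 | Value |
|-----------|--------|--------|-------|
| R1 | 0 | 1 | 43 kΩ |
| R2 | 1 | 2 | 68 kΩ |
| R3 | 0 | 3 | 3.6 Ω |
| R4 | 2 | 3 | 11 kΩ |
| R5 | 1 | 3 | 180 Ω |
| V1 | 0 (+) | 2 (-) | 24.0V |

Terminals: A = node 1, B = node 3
Step 1 — V_th is the open-circuit voltage V_A - V_B (nothing connected across the terminals).
Nodal analysis, taking node 2 as the 0 V reference.
Source V1 fixes V_0 = 24 V.
KCL at each unknown node (sum of currents leaving = 0; resistances in Ω):
  Node 1: (V_1 - 24)/43000 + (V_1 - 0)/68000 + (V_1 - V_3)/180 = 0
  Node 3: (V_3 - 24)/3.6 + (V_3 - 0)/11000 + (V_3 - V_1)/180 = 0
Collecting terms (coefficients in siemens):
  0.005594·V_1 - 0.005556·V_3 = 0.0005581
  0.2834·V_3 - 0.005556·V_1 = 6.667
Determinant D = (0.005594)(0.2834) - (-0.005556)(-0.005556) = 0.001554
V_1 = [(0.0005581)(0.2834) - (-0.005556)(6.667)]/D = 23.93 V
V_3 = [(0.005594)(6.667) - (0.0005581)(-0.005556)]/D = 23.99 V
V_th = V_1 - V_3 = 23.93 - 23.99 = -0.06304 V
Step 2 — R_th: zero the source — replace V1 by a short circuit (node 2 merges into node 0) — and find the resistance seen between A (node 1) and B (node 3).
Reduce the network between node 1 (A) and node 3 (B) by series/parallel combination:
  Rp1 = R1 ‖ R2 (parallel, both between nodes 0 and 1) = 1/(1/43000 + 1/68000) = 26340 Ω
  Rp2 = R3 ‖ R4 (parallel, both between nodes 0 and 3) = 1/(1/3.6 + 1/11000) = 3.599 Ω
  Rs1 = Rp1 + Rp2 (series, joined only at node 0) = 26340 + 3.599 = 26350 Ω
  Rp3 = R5 ‖ Rs1 (parallel, both between nodes 1 and 3) = 1/(1/180 + 1/26350) = 178.8 Ω
R_th = 178.8 Ω

Final answer: V_th = -0.06304 V, R_th = 178.8 Ω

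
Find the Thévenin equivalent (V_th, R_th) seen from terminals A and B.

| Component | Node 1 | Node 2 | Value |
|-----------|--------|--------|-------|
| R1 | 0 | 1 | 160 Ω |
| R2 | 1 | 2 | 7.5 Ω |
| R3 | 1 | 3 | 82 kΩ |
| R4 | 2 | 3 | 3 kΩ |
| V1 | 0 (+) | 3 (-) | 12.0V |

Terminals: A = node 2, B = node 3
Step 1 — V_th is the open-circuit voltage V_A - V_B (nothing connected across the terminals).
Nodal analysis, taking node 3 as the 0 V reference.
Source V1 fixes V_0 = 12 V.
KCL at each unknown node (sum of currents leaving = 0; resistances in Ω):
  Node 1: (V_1 - 12)/160 + (V_1 - V_2)/7.5 + (V_1 - 0)/82000 = 0
  Node 2: (V_2 - V_1)/7.5 + (V_2 - 0)/3000 = 0
Collecting terms (coefficients in siemens):
  0.1396·V_1 - 0.1333·V_2 = 0.075
  0.1337·V_2 - 0.1333·V_1 = 0
Determinant D = (0.1396)(0.1337) - (-0.1333)(-0.1333) = 0.0008815
V_1 = [(0.075)(0.1337) - (-0.1333)(0)]/D = 11.37 V
V_2 = [(0.1396)(0) - (0.075)(-0.1333)]/D = 11.34 V
V_th = V_2 - V_3 = 11.34 - 0 = 11.34 V
Step 2 — R_th: zero the source — replace V1 by a short circuit (node 3 merges into node 0) — and find the resistance seen between A (node 2) and B (node 0).
Reduce the network between node 2 (A) and node 0 (B) by series/parallel combination:
  Rp1 = R1 ‖ R3 (parallel, both between nodes 0 and 1) = 1/(1/160 + 1/82000) = 159.7 Ω
  Rs1 = R2 + Rp1 (series, joined only at node 1) = 7.5 + 159.7 = 167.2 Ω
  Rp2 = R4 ‖ Rs1 (parallel, both between nodes 0 and 2) = 1/(1/3000 + 1/167.2) = 158.4 Ω
R_th = 158.4 Ω

Final answer: V_th = 11.34 V, R_th = 158.4 Ω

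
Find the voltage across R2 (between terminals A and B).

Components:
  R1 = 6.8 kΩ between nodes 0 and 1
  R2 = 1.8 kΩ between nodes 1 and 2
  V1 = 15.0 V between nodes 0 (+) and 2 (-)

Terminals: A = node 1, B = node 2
R1 and R2 are in series across V1 (node 0 → node 1 → node 2), and the output A–B is taken across R2, so this is a voltage divider.
Series current: I = V1/(R1 + R2) = 15/(6800 + 1800) = 15/8600 = 0.001744 A
V_R2 = I × R2 = V1 × R2/(R1 + R2) = 15 × 1800/8600 = 3.14 V

Final answer: 3.14 V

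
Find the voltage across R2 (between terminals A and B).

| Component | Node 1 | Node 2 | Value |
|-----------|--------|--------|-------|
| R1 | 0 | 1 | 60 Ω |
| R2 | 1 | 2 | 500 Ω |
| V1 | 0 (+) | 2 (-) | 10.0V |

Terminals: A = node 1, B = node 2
R1 and R2 are in series across V1 (node 0 → node 1 → node 2), and the output A–B is taken across R2, so this is a voltage divider.
Series current: I = V1/(R1 + R2) = 10/(60 + 500) = 10/560 = 0.01786 A
V_R2 = I × R2 = V1 × R2/(R1 + R2) = 10 × 500/560 = 8.929 V

Final answer: 8.929 V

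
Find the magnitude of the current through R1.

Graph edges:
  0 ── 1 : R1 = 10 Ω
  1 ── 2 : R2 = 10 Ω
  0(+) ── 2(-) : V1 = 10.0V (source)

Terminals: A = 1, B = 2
Nodal analysis, taking node 2 as the 0 V reference.
Source V1 fixes V_0 = 10 V.
KCL at each unknown node (sum of currents leaving = 0; resistances in Ω):
  Node 1: (V_1 - 10)/10 + (V_1 - 0)/10 = 0
Collecting terms: 0.2 × V_1 = 1  =>  V_1 = 5 V
I_R1 = (V_0 - V_1)/R1 = (10 - 5)/10 = 0.5 A
|I_R1| = 0.5 A

Final answer: |I_R1| = 0.5 A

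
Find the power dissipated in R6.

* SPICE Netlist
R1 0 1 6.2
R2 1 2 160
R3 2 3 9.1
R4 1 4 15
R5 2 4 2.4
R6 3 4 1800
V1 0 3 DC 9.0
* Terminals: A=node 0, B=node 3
Nodal analysis, taking node 3 as the 0 V reference.
Source V1 fixes V_0 = 9 V.
KCL at each unknown node (sum of currents leaving = 0; resistances in Ω):
  Node 1: (V_1 - 9)/6.2 + (V_1 - V_2)/160 + (V_1 - V_4)/15 = 0
  Node 2: (V_2 - V_1)/160 + (V_2 - 0)/9.1 + (V_2 - V_4)/2.4 = 0
  Node 4: (V_4 - V_1)/15 + (V_4 - V_2)/2.4 + (V_4 - 0)/1800 = 0
Collecting terms (coefficients in siemens):
  0.2342·V_1 - 0.00625·V_2 - 0.06667·V_4 = 1.452
  0.5328·V_2 - 0.00625·V_1 - 0.4167·V_4 = 0
  0.4839·V_4 - 0.06667·V_1 - 0.4167·V_2 = 0
Solving these 3 simultaneous equations (Gaussian elimination) gives:
  V_1 = 7.196 V, V_2 = 2.632 V, V_4 = 3.258 V
I_R6 = (V_3 - V_4)/R6 = (0 - 3.258)/1800 = -0.00181 A
P_R6 = I_R6² × R6 = (-0.00181)² × 1800 = 0.005896 W

Final answer: 0.005896 W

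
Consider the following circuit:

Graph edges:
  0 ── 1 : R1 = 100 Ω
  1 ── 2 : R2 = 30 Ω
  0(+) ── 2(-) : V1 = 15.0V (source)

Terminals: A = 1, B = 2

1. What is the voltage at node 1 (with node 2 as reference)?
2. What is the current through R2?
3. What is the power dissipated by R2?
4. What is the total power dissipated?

Nodal analysis, taking node 2 as the 0 V reference.
Source V1 fixes V_0 = 15 V.
KCL at each unknown node (sum of currents leaving = 0; resistances in Ω):
  Node 1: (V_1 - 15)/100 + (V_1 - 0)/30 = 0
Collecting terms: 0.04333 × V_1 = 0.15  =>  V_1 = 3.462 V
Part 1:
  Read off the nodal solution: V_1 = 3.462 V
Part 2:
  I_R2 = (V_1 - V_2)/R2 = (3.462 - 0)/30 = 0.1154 A
  Magnitude: I_R2 = 0.1154 A
Part 3:
  I_R2 = (V_1 - V_2)/R2 = (3.462 - 0)/30 = 0.1154 A
  P_R2 = I_R2² × R2 = (0.1154)² × 30 = 0.3994 W
Part 4:
  Power in each resistor, P = (ΔV)²/R:
    P_R1 = (15 - 3.462)²/100 = 1.331 W
    P_R2 = (3.462 - 0)²/30 = 0.3994 W
  P_total = P_R1 + P_R2 = 1.731 W

Final answers:
1. V_1 = 3.462 V
2. I_R2 = 0.1154 A
3. P_R2 = 0.3994 W
4. P_total = 1.731 W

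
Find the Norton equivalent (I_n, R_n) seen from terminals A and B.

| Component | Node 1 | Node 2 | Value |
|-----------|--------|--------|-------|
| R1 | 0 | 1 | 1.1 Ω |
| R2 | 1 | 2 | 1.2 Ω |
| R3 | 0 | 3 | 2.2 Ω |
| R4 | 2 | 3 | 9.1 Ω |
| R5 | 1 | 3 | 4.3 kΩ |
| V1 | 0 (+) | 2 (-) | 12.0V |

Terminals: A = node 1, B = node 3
Find the Thévenin equivalent first; then I_n = V_th/R_th and R_n = R_th.
Step 1 — V_th is the open-circuit voltage V_A - V_B (nothing connected across the terminals).
Nodal analysis, taking node 2 as the 0 V reference.
Source V1 fixes V_0 = 12 V.
KCL at each unknown node (sum of currents leaving = 0; resistances in Ω):
  Node 1: (V_1 - 12)/1.1 + (V_1 - 0)/1.2 + (V_1 - V_3)/4300 = 0
  Node 3: (V_3 - 12)/2.2 + (V_3 - 0)/9.1 + (V_3 - V_1)/4300 = 0
Collecting terms (coefficients in siemens):
  1.743·V_1 - 0.0002326·V_3 = 10.91
  0.5647·V_3 - 0.0002326·V_1 = 5.455
Determinant D = (1.743)(0.5647) - (-0.0002326)(-0.0002326) = 0.984
V_1 = [(10.91)(0.5647) - (-0.0002326)(5.455)]/D = 6.261 V
V_3 = [(1.743)(5.455) - (10.91)(-0.0002326)]/D = 9.662 V
V_th = V_1 - V_3 = 6.261 - 9.662 = -3.401 V
Step 2 — R_th: zero the source — replace V1 by a short circuit (node 2 merges into node 0) — and find the resistance seen between A (node 1) and B (node 3).
Reduce the network between node 1 (A) and node 3 (B) by series/parallel combination:
  Rp1 = R1 ‖ R2 (parallel, both between nodes 0 and 1) = 1/(1/1.1 + 1/1.2) = 0.5739 Ω
  Rp2 = R3 ‖ R4 (parallel, both between nodes 0 and 3) = 1/(1/2.2 + 1/9.1) = 1.772 Ω
  Rs1 = Rp1 + Rp2 (series, joined only at node 0) = 0.5739 + 1.772 = 2.346 Ω
  Rp3 = R5 ‖ Rs1 (parallel, both between nodes 1 and 3) = 1/(1/4300 + 1/2.346) = 2.344 Ω
R_th = 2.344 Ω
I_n = V_th/R_th = -3.401/2.344 = -1.451 A, and R_n = R_th = 2.344 Ω

Final answer: I_n = -1.451 A, R_n = 2.344 Ω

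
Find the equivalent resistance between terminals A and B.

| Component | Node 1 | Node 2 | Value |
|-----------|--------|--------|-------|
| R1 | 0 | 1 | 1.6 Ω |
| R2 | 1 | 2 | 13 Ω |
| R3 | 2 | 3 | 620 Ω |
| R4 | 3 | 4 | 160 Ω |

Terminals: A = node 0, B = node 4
Reduce the network between node 0 (A) and node 4 (B) by series/parallel combination:
  Rs1 = R1 + R2 (series, joined only at node 1) = 1.6 + 13 = 14.6 Ω
  Rs2 = R3 + Rs1 (series, joined only at node 2) = 620 + 14.6 = 634.6 Ω
  Rs3 = R4 + Rs2 (series, joined only at node 3) = 160 + 634.6 = 794.6 Ω
R_eq = 794.6 Ω

Final answer: 794.6 Ω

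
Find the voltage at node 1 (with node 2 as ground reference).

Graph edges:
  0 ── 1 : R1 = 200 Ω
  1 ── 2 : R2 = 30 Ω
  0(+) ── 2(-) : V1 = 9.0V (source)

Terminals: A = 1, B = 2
Nodal analysis, taking node 2 as the 0 V reference.
Source V1 fixes V_0 = 9 V.
KCL at each unknown node (sum of currents leaving = 0; resistances in Ω):
  Node 1: (V_1 - 9)/200 + (V_1 - 0)/30 = 0
Collecting terms: 0.03833 × V_1 = 0.045  =>  V_1 = 1.174 V
The requested potential is V_1 = 1.174 V.

Final answer: V_1 = 1.174 V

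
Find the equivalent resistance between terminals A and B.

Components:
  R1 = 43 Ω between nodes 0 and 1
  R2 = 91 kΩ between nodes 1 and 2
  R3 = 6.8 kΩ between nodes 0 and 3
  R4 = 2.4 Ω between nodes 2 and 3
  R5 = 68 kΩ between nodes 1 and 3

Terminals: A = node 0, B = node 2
The network is not a plain series/parallel combination. Inject a 1 A test current into terminal A (node 0) and return it from terminal B (node 2); then R_eq = V_A / (1 A).
Nodal analysis, taking node 2 as the 0 V reference.
Current source I_test pushes 1 A into node 0 and draws it out of node 2.
KCL at each unknown node (sum of currents leaving = 0; resistances in Ω):
  Node 0: (V_0 - V_1)/43 + (V_0 - V_3)/6800 - 1 = 0
  Node 1: (V_1 - V_0)/43 + (V_1 - 0)/91000 + (V_1 - V_3)/68000 = 0
  Node 3: (V_3 - V_0)/6800 + (V_3 - V_1)/68000 + (V_3 - 0)/2.4 = 0
Collecting terms (coefficients in siemens):
  0.0234·V_0 - 0.02326·V_1 - 0.0001471·V_3 = 1
  0.02328·V_1 - 0.02326·V_0 - 0.00001471·V_3 = 0
  0.4168·V_3 - 0.0001471·V_0 - 0.00001471·V_1 = 0
Solving these 3 simultaneous equations (Gaussian elimination) gives:
  V_0 = 5792 V, V_1 = 5785 V, V_3 = 2.247 V
R_eq = V_0 / 1 A = 5792 Ω = 5.792 kΩ

Final answer: 5.792 kΩ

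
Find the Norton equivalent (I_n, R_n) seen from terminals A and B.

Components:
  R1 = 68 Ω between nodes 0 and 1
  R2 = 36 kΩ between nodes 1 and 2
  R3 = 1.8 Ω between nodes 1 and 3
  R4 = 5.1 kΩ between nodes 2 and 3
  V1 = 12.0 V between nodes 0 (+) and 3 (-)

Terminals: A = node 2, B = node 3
Find the Thévenin equivalent first; then I_n = V_th/R_th and R_n = R_th.
Step 1 — V_th is the open-circuit voltage V_A - V_B (nothing connected across the terminals).
Nodal analysis, taking node 3 as the 0 V reference.
Source V1 fixes V_0 = 12 V.
KCL at each unknown node (sum of currents leaving = 0; resistances in Ω):
  Node 1: (V_1 - 12)/68 + (V_1 - V_2)/36000 + (V_1 - 0)/1.8 = 0
  Node 2: (V_2 - V_1)/36000 + (V_2 - 0)/5100 = 0
Collecting terms (coefficients in siemens):
  0.5703·V_1 - 0.00002778·V_2 = 0.1765
  0.0002239·V_2 - 0.00002778·V_1 = 0
Determinant D = (0.5703)(0.0002239) - (-0.00002778)(-0.00002778) = 0.0001277
V_1 = [(0.1765)(0.0002239) - (-0.00002778)(0)]/D = 0.3094 V
V_2 = [(0.5703)(0) - (0.1765)(-0.00002778)]/D = 0.0384 V
V_th = V_2 - V_3 = 0.0384 - 0 = 0.0384 V
Step 2 — R_th: zero the source — replace V1 by a short circuit (node 3 merges into node 0) — and find the resistance seen between A (node 2) and B (node 0).
Reduce the network between node 2 (A) and node 0 (B) by series/parallel combination:
  Rp1 = R1 ‖ R3 (parallel, both between nodes 0 and 1) = 1/(1/68 + 1/1.8) = 1.754 Ω
  Rs1 = R2 + Rp1 (series, joined only at node 1) = 36000 + 1.754 = 36000 Ω
  Rp2 = R4 ‖ Rs1 (parallel, both between nodes 0 and 2) = 1/(1/5100 + 1/36000) = 4467 Ω
R_th = 4.467 kΩ
I_n = V_th/R_th = 0.0384/4467 = 0.000008596 A, and R_n = R_th = 4.467 kΩ

Final answer: I_n = 8.596e-06 A, R_n = 4.467 kΩ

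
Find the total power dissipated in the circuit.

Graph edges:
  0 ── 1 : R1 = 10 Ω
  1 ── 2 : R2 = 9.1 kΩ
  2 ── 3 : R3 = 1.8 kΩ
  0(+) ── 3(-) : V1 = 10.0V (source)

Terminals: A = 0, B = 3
Nodal analysis, taking node 3 as the 0 V reference.
Source V1 fixes V_0 = 10 V.
KCL at each unknown node (sum of currents leaving = 0; resistances in Ω):
  Node 1: (V_1 - 10)/10 + (V_1 - V_2)/9100 = 0
  Node 2: (V_2 - V_1)/9100 + (V_2 - 0)/1800 = 0
Collecting terms (coefficients in siemens):
  0.1001·V_1 - 0.0001099·V_2 = 1
  0.0006654·V_2 - 0.0001099·V_1 = 0
Determinant D = (0.1001)(0.0006654) - (-0.0001099)(-0.0001099) = 0.00006661
V_1 = [(1)(0.0006654) - (-0.0001099)(0)]/D = 9.991 V
V_2 = [(0.1001)(0) - (1)(-0.0001099)]/D = 1.65 V
Power in each resistor, P = (ΔV)²/R:
  P_R1 = (10 - 9.991)²/10 = 0.000008401 W
  P_R2 = (9.991 - 1.65)²/9100 = 0.007645 W
  P_R3 = (1.65 - 0)²/1800 = 0.001512 W
P_total = P_R1 + P_R2 + P_R3 = 0.009166 W

Final answer: 0.009166 W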